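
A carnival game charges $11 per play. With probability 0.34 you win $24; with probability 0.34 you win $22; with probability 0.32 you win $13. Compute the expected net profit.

8.8

E[payout] = 24·0.34 + 22·0.34 + 13·0.32
 = 8.16 + 7.48 + 4.16
 = 19.8
Net = 19.8 - 11 = 8.8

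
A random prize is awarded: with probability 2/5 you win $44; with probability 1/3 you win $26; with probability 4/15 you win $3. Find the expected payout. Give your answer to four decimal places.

E[payout] = 44·2/5 + 26·1/3 + 3·4/15
 = 88/5 + 26/3 + 4/5
 = 406/15

27.0667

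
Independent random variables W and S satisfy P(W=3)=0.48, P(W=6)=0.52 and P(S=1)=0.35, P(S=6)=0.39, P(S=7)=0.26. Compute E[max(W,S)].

5.756

E[max(W,S)] = Σ_w Σ_s max(w,s) · P(W=w)P(S=s)
 = 3·0.168 + 6·0.1872 + 7·0.1248 + 6·0.182 + 6·0.2028 + 7·0.1352
 = 0.504 + 1.1232 + 0.8736 + 1.092 + 1.2168 + 0.9464
 = 5.756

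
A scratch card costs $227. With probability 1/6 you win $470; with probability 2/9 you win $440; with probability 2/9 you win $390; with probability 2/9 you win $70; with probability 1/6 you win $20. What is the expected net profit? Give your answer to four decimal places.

E[payout] = 470·1/6 + 440·2/9 + 390·2/9 + 70·2/9 + 20·1/6
 = 235/3 + 880/9 + 260/3 + 140/9 + 10/3
 = 845/3
Net = 845/3 - 227 = 164/3

54.6667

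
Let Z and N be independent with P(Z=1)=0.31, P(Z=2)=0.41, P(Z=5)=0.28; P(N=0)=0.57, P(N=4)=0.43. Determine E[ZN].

4.3516

E[ZN] = Σ_z Σ_n zn · P(Z=z)P(N=n)
 = 0·0.1767 + 4·0.1333 + 0·0.2337 + 8·0.1763 + 0·0.1596 + 20·0.1204
 = 0 + 0.5332 + 0 + 1.4104 + 0 + 2.408
 = 4.3516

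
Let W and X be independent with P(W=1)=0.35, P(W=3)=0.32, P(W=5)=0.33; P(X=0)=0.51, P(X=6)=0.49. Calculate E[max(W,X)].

E[max(W,X)] = Σ_w Σ_x max(w,x) · P(W=w)P(X=x)
 = 1·0.1785 + 6·0.1715 + 3·0.1632 + 6·0.1568 + 5·0.1683 + 6·0.1617
 = 0.1785 + 1.029 + 0.4896 + 0.9408 + 0.8415 + 0.9702
 = 4.4496

4.4496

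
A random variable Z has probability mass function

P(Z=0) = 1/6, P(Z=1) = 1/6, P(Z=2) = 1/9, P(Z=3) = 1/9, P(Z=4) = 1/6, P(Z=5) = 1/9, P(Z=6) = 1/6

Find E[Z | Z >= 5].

P(Z >= 5) = 1/9 + 1/6 = 5/18.
E[Z | Z >= 5] = [5·1/9 + 6·1/6] / (5/18)
 = 14/9 / (5/18)
 = 28/5

5.6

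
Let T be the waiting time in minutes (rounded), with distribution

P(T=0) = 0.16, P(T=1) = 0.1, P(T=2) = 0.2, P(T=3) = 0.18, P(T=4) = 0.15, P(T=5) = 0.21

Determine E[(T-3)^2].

E[(T-3)^2] = Σ (t-3)^2·P(T=t)
 = 9·0.16 + 4·0.1 + 1·0.2 + 0·0.18 + 1·0.15 + 4·0.21
 = 1.44 + 0.4 + 0.2 + 0 + 0.15 + 0.84
 = 3.03

3.03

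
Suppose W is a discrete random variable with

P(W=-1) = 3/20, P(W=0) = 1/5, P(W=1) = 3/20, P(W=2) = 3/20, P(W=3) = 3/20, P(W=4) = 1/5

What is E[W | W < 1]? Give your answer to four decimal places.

-0.4286

P(W < 1) = 3/20 + 1/5 = 7/20.
E[W | W < 1] = [(-1)·3/20 + 0·1/5] / (7/20)
 = -3/20 / (7/20)
 = -3/7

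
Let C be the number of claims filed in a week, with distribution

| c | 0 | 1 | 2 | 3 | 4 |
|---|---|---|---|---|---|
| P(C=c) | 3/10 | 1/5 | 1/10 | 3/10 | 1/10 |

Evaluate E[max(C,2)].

2.5

E[max(C,2)] = Σ max(c,2)·P(C=c)
 = 2·3/10 + 2·1/5 + 2·1/10 + 3·3/10 + 4·1/10
 = 3/5 + 2/5 + 1/5 + 9/10 + 2/5
 = 5/2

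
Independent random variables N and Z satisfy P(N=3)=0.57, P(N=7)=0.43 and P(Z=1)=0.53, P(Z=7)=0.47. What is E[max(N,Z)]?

E[max(N,Z)] = Σ_n Σ_z max(n,z) · P(N=n)P(Z=z)
 = 3·0.3021 + 7·0.2679 + 7·0.2279 + 7·0.2021
 = 0.9063 + 1.8753 + 1.5953 + 1.4147
 = 5.7916

5.7916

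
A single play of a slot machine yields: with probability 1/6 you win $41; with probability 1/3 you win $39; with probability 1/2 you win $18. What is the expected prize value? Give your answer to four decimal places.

28.8333

E[payout] = 41·1/6 + 39·1/3 + 18·1/2
 = 41/6 + 13 + 9
 = 173/6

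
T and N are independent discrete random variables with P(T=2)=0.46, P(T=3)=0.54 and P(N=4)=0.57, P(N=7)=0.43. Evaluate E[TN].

13.4366

E[TN] = Σ_t Σ_n tn · P(T=t)P(N=n)
 = 8·0.2622 + 14·0.1978 + 12·0.3078 + 21·0.2322
 = 2.0976 + 2.7692 + 3.6936 + 4.8762
 = 13.4366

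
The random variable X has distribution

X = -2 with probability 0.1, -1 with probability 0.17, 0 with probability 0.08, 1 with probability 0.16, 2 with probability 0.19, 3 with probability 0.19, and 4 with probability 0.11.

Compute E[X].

1.18

E[X] = Σ x·P(X=x)
 = (-2)·0.1 + (-1)·0.17 + 0·0.08 + 1·0.16 + 2·0.19 + 3·0.19 + 4·0.11
 = (-0.2) + (-0.17) + 0 + 0.16 + 0.38 + 0.57 + 0.44
 = 1.18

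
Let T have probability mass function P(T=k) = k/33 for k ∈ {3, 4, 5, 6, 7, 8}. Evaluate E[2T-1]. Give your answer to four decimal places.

E[2T-1] = Σ (2t-1)·P(T=t)
 = 5·1/11 + 7·4/33 + 9·5/33 + 11·2/11 + 13·7/33 + 15·8/33
 = 5/11 + 28/33 + 15/11 + 2 + 91/33 + 40/11
 = 365/33

11.0606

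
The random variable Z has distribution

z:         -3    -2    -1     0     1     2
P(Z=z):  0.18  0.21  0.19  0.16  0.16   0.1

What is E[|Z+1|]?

E[|Z+1|] = Σ |z+1|·P(Z=z)
 = 2·0.18 + 1·0.21 + 0·0.19 + 1·0.16 + 2·0.16 + 3·0.1
 = 0.36 + 0.21 + 0 + 0.16 + 0.32 + 0.3
 = 1.35

1.35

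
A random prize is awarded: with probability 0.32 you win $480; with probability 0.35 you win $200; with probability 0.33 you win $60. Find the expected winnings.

E[payout] = 480·0.32 + 200·0.35 + 60·0.33
 = 153.6 + 70 + 19.8
 = 243.4

243.4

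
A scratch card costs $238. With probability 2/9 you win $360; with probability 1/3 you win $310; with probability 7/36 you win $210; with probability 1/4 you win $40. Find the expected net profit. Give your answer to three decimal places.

-3.833

E[payout] = 360·2/9 + 310·1/3 + 210·7/36 + 40·1/4
 = 80 + 310/3 + 245/6 + 10
 = 1405/6
Net = 1405/6 - 238 = -23/6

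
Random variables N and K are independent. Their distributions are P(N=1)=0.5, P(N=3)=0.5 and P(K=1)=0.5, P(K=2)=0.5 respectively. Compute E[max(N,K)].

E[max(N,K)] = Σ_n Σ_k max(n,k) · P(N=n)P(K=k)
 = 1·0.25 + 2·0.25 + 3·0.25 + 3·0.25
 = 0.25 + 0.5 + 0.75 + 0.75
 = 2.25

2.25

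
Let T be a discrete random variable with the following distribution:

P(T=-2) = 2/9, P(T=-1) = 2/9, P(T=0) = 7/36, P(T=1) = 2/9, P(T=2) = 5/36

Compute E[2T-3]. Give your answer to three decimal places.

-3.333

E[2T-3] = Σ (2t-3)·P(T=t)
 = (-7)·2/9 + (-5)·2/9 + (-3)·7/36 + (-1)·2/9 + 1·5/36
 = (-14/9) + (-10/9) + (-7/12) + (-2/9) + 5/36
 = -10/3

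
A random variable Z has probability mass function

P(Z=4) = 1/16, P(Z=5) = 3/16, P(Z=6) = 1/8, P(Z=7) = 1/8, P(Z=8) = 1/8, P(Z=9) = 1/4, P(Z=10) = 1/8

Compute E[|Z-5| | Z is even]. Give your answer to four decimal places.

2.7143

P(Z is even) = 1/16 + 1/8 + 1/8 + 1/8 = 7/16.
E[|Z-5| | Z is even] = [1·1/16 + 1·1/8 + 3·1/8 + 5·1/8] / (7/16)
 = 19/16 / (7/16)
 = 19/7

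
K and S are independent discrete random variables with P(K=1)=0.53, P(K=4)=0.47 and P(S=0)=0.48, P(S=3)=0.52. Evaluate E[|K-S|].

1.9524

E[|K-S|] = Σ_k Σ_s |k-s| · P(K=k)P(S=s)
 = 1·0.2544 + 2·0.2756 + 4·0.2256 + 1·0.2444
 = 0.2544 + 0.5512 + 0.9024 + 0.2444
 = 1.9524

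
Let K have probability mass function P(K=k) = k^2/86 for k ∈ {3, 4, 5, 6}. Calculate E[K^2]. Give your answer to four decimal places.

26.2558

E[K^2] = Σ k^2·P(K=k)
 = 9·9/86 + 16·8/43 + 25·25/86 + 36·18/43
 = 81/86 + 128/43 + 625/86 + 648/43
 = 1129/43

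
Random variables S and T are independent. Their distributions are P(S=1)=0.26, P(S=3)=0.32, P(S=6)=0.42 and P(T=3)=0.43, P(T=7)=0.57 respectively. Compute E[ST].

19.7472

E[ST] = Σ_s Σ_t st · P(S=s)P(T=t)
 = 3·0.1118 + 7·0.1482 + 9·0.1376 + 21·0.1824 + 18·0.1806 + 42·0.2394
 = 0.3354 + 1.0374 + 1.2384 + 3.8304 + 3.2508 + 10.0548
 = 19.7472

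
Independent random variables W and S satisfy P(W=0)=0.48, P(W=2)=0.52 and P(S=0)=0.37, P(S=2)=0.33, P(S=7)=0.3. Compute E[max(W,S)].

E[max(W,S)] = Σ_w Σ_s max(w,s) · P(W=w)P(S=s)
 = 0·0.1776 + 2·0.1584 + 7·0.144 + 2·0.1924 + 2·0.1716 + 7·0.156
 = 0 + 0.3168 + 1.008 + 0.3848 + 0.3432 + 1.092
 = 3.1448

3.1448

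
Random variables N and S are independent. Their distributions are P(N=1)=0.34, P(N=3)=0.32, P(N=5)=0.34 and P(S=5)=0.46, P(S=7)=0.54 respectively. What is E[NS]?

E[NS] = Σ_n Σ_s ns · P(N=n)P(S=s)
 = 5·0.1564 + 7·0.1836 + 15·0.1472 + 21·0.1728 + 25·0.1564 + 35·0.1836
 = 0.782 + 1.2852 + 2.208 + 3.6288 + 3.91 + 6.426
 = 18.24

18.24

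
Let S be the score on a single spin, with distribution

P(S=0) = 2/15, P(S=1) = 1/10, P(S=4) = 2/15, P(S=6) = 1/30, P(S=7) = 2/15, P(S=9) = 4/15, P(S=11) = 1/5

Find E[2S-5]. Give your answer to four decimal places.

7.7333

E[2S-5] = Σ (2s-5)·P(S=s)
 = (-5)·2/15 + (-3)·1/10 + 3·2/15 + 7·1/30 + 9·2/15 + 13·4/15 + 17·1/5
 = (-2/3) + (-3/10) + 2/5 + 7/30 + 6/5 + 52/15 + 17/5
 = 116/15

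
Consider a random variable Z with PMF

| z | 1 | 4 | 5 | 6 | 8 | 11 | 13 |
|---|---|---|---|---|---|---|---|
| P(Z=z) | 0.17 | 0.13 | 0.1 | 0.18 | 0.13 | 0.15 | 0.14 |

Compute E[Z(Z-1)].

E[Z(Z-1)] = Σ z(z-1)·P(Z=z)
 = 0·0.17 + 12·0.13 + 20·0.1 + 30·0.18 + 56·0.13 + 110·0.15 + 156·0.14
 = 0 + 1.56 + 2 + 5.4 + 7.28 + 16.5 + 21.84
 = 54.58

54.58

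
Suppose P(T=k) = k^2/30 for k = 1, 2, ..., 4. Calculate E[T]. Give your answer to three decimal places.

3.333

E[T] = Σ t·P(T=t)
 = 1·1/30 + 2·2/15 + 3·3/10 + 4·8/15
 = 1/30 + 4/15 + 9/10 + 32/15
 = 10/3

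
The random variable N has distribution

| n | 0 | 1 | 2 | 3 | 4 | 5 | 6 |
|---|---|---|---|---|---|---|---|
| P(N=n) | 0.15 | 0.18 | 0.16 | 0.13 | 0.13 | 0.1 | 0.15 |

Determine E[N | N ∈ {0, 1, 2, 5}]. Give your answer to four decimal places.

1.6949

P(N ∈ {0, 1, 2, 5}) = 0.15 + 0.18 + 0.16 + 0.1 = 0.59.
E[N | N ∈ {0, 1, 2, 5}] = [0·0.15 + 1·0.18 + 2·0.16 + 5·0.1] / 0.59
 = 1 / 0.59
 = 100/59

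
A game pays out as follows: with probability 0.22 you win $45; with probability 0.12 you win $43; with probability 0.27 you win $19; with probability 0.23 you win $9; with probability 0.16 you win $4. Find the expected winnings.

22.9

E[payout] = 45·0.22 + 43·0.12 + 19·0.27 + 9·0.23 + 4·0.16
 = 9.9 + 5.16 + 5.13 + 2.07 + 0.64
 = 22.9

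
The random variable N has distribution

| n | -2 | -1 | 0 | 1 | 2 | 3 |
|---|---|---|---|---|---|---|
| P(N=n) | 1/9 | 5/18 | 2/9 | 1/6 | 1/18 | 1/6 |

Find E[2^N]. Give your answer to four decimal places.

2.2778

E[2^N] = Σ 2^n·P(N=n)
 = 1/4·1/9 + 1/2·5/18 + 1·2/9 + 2·1/6 + 4·1/18 + 8·1/6
 = 1/36 + 5/36 + 2/9 + 1/3 + 2/9 + 4/3
 = 41/18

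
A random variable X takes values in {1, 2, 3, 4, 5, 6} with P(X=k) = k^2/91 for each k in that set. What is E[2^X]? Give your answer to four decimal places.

E[2^X] = Σ 2^x·P(X=x)
 = 2·1/91 + 4·4/91 + 8·9/91 + 16·16/91 + 32·25/91 + 64·36/91
 = 2/91 + 16/91 + 72/91 + 256/91 + 800/91 + 2304/91
 = 3450/91

37.9121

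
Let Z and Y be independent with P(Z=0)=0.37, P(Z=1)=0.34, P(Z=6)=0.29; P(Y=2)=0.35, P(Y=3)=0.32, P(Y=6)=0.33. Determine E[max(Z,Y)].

4.3244

E[max(Z,Y)] = Σ_z Σ_y max(z,y) · P(Z=z)P(Y=y)
 = 2·0.1295 + 3·0.1184 + 6·0.1221 + 2·0.119 + 3·0.1088 + 6·0.1122 + 6·0.1015 + 6·0.0928 + 6·0.0957
 = 0.259 + 0.3552 + 0.7326 + 0.238 + 0.3264 + 0.6732 + 0.609 + 0.5568 + 0.5742
 = 4.3244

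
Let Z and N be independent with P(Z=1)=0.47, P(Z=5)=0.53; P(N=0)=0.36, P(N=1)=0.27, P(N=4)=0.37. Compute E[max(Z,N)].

E[max(Z,N)] = Σ_z Σ_n max(z,n) · P(Z=z)P(N=n)
 = 1·0.1692 + 1·0.1269 + 4·0.1739 + 5·0.1908 + 5·0.1431 + 5·0.1961
 = 0.1692 + 0.1269 + 0.6956 + 0.954 + 0.7155 + 0.9805
 = 3.6417

3.6417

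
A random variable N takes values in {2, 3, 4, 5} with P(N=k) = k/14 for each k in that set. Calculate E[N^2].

E[N^2] = Σ n^2·P(N=n)
 = 4·1/7 + 9·3/14 + 16·2/7 + 25·5/14
 = 4/7 + 27/14 + 32/7 + 125/14
 = 16

16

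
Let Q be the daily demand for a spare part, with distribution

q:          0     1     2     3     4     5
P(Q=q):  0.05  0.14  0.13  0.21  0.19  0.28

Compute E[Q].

3.19

E[Q] = Σ q·P(Q=q)
 = 0·0.05 + 1·0.14 + 2·0.13 + 3·0.21 + 4·0.19 + 5·0.28
 = 0 + 0.14 + 0.26 + 0.63 + 0.76 + 1.4
 = 3.19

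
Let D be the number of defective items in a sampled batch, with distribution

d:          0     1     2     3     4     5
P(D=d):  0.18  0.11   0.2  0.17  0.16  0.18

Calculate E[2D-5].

E[2D-5] = Σ (2d-5)·P(D=d)
 = (-5)·0.18 + (-3)·0.11 + (-1)·0.2 + 1·0.17 + 3·0.16 + 5·0.18
 = (-0.9) + (-0.33) + (-0.2) + 0.17 + 0.48 + 0.9
 = 0.12

0.12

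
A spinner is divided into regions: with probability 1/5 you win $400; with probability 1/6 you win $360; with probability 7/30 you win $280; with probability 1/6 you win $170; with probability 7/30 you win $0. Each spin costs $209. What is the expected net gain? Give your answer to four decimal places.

E[payout] = 400·1/5 + 360·1/6 + 280·7/30 + 170·1/6 + 0·7/30
 = 80 + 60 + 196/3 + 85/3 + 0
 = 701/3
Net = 701/3 - 209 = 74/3

24.6667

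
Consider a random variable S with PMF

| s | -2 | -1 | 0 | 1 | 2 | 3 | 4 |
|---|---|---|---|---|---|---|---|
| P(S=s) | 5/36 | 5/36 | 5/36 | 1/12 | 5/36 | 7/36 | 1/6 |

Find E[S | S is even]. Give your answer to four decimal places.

1.1429

P(S is even) = 5/36 + 5/36 + 5/36 + 1/6 = 7/12.
E[S | S is even] = [(-2)·5/36 + 0·5/36 + 2·5/36 + 4·1/6] / (7/12)
 = 2/3 / (7/12)
 = 8/7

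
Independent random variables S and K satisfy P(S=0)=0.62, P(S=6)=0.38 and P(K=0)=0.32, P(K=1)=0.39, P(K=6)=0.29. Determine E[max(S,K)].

3.6006

E[max(S,K)] = Σ_s Σ_k max(s,k) · P(S=s)P(K=k)
 = 0·0.1984 + 1·0.2418 + 6·0.1798 + 6·0.1216 + 6·0.1482 + 6·0.1102
 = 0 + 0.2418 + 1.0788 + 0.7296 + 0.8892 + 0.6612
 = 3.6006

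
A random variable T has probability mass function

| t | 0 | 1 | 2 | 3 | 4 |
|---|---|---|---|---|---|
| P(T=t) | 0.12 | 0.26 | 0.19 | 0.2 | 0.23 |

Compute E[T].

2.16

E[T] = Σ t·P(T=t)
 = 0·0.12 + 1·0.26 + 2·0.19 + 3·0.2 + 4·0.23
 = 0 + 0.26 + 0.38 + 0.6 + 0.92
 = 2.16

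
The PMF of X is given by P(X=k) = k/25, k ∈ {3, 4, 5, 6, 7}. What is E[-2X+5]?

E[-2X+5] = Σ (-2x+5)·P(X=x)
 = (-1)·3/25 + (-3)·4/25 + (-5)·1/5 + (-7)·6/25 + (-9)·7/25
 = (-3/25) + (-12/25) + (-1) + (-42/25) + (-63/25)
 = -29/5

-5.8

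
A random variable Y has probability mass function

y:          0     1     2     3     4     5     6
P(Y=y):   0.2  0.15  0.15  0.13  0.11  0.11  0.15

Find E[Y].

2.73

E[Y] = Σ y·P(Y=y)
 = 0·0.2 + 1·0.15 + 2·0.15 + 3·0.13 + 4·0.11 + 5·0.11 + 6·0.15
 = 0 + 0.15 + 0.3 + 0.39 + 0.44 + 0.55 + 0.9
 = 2.73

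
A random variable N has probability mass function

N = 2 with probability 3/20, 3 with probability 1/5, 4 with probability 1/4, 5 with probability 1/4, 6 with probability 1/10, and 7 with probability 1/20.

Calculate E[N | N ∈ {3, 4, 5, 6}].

4.3125

P(N ∈ {3, 4, 5, 6}) = 1/5 + 1/4 + 1/4 + 1/10 = 4/5.
E[N | N ∈ {3, 4, 5, 6}] = [3·1/5 + 4·1/4 + 5·1/4 + 6·1/10] / (4/5)
 = 69/20 / (4/5)
 = 69/16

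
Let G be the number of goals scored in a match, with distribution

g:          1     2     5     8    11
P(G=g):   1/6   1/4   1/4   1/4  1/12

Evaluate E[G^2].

E[G^2] = Σ g^2·P(G=g)
 = 1·1/6 + 4·1/4 + 25·1/4 + 64·1/4 + 121·1/12
 = 1/6 + 1 + 25/4 + 16 + 121/12
 = 67/2

33.5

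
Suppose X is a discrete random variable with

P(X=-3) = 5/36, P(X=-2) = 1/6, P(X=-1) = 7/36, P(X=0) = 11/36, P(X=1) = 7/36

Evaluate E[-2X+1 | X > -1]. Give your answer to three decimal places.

P(X > -1) = 11/36 + 7/36 = 1/2.
E[-2X+1 | X > -1] = [1·11/36 + (-1)·7/36] / (1/2)
 = 1/9 / (1/2)
 = 2/9

0.222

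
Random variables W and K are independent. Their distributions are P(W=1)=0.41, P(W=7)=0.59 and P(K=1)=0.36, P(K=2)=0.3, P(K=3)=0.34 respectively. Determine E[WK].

8.9892

E[WK] = Σ_w Σ_k wk · P(W=w)P(K=k)
 = 1·0.1476 + 2·0.123 + 3·0.1394 + 7·0.2124 + 14·0.177 + 21·0.2006
 = 0.1476 + 0.246 + 0.4182 + 1.4868 + 2.478 + 4.2126
 = 8.9892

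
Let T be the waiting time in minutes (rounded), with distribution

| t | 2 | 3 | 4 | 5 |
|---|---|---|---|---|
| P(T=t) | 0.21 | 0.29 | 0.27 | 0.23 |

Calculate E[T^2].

13.52

E[T^2] = Σ t^2·P(T=t)
 = 4·0.21 + 9·0.29 + 16·0.27 + 25·0.23
 = 0.84 + 2.61 + 4.32 + 5.75
 = 13.52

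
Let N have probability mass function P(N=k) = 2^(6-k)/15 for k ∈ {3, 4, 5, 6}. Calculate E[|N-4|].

E[|N-4|] = Σ |n-4|·P(N=n)
 = 1·8/15 + 0·4/15 + 1·2/15 + 2·1/15
 = 8/15 + 0 + 2/15 + 2/15
 = 4/5

0.8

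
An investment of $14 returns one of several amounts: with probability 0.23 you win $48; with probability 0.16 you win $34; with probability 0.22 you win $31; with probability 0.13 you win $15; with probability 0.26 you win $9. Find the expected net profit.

E[payout] = 48·0.23 + 34·0.16 + 31·0.22 + 15·0.13 + 9·0.26
 = 11.04 + 5.44 + 6.82 + 1.95 + 2.34
 = 27.59
Net = 27.59 - 14 = 13.59

13.59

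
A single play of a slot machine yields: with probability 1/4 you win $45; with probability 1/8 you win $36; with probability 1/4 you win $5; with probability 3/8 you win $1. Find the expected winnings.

E[payout] = 45·1/4 + 36·1/8 + 5·1/4 + 1·3/8
 = 45/4 + 9/2 + 5/4 + 3/8
 = 139/8

17.375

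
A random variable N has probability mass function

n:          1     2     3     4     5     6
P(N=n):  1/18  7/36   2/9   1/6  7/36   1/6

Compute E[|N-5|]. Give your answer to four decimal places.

E[|N-5|] = Σ |n-5|·P(N=n)
 = 4·1/18 + 3·7/36 + 2·2/9 + 1·1/6 + 0·7/36 + 1·1/6
 = 2/9 + 7/12 + 4/9 + 1/6 + 0 + 1/6
 = 19/12

1.5833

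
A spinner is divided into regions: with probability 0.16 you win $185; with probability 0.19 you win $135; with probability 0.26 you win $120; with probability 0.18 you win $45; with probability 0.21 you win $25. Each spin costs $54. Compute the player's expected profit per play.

45.8

E[payout] = 185·0.16 + 135·0.19 + 120·0.26 + 45·0.18 + 25·0.21
 = 29.6 + 25.65 + 31.2 + 8.1 + 5.25
 = 99.8
Net = 99.8 - 54 = 45.8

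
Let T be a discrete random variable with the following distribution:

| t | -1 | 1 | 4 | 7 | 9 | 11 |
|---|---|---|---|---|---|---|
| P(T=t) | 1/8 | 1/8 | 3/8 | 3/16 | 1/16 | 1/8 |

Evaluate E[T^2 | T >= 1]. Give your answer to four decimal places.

40.5714

P(T >= 1) = 1/8 + 3/8 + 3/16 + 1/16 + 1/8 = 7/8.
E[T^2 | T >= 1] = [1·1/8 + 16·3/8 + 49·3/16 + 81·1/16 + 121·1/8] / (7/8)
 = 71/2 / (7/8)
 = 284/7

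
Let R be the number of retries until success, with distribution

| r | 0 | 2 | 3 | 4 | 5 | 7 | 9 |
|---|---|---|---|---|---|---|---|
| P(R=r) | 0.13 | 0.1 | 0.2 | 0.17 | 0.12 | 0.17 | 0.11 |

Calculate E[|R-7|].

3.18

E[|R-7|] = Σ |r-7|·P(R=r)
 = 7·0.13 + 5·0.1 + 4·0.2 + 3·0.17 + 2·0.12 + 0·0.17 + 2·0.11
 = 0.91 + 0.5 + 0.8 + 0.51 + 0.24 + 0 + 0.22
 = 3.18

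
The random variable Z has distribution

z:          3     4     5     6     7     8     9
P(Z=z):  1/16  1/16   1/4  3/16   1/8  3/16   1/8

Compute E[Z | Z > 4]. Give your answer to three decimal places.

6.714

P(Z > 4) = 1/4 + 3/16 + 1/8 + 3/16 + 1/8 = 7/8.
E[Z | Z > 4] = [5·1/4 + 6·3/16 + 7·1/8 + 8·3/16 + 9·1/8] / (7/8)
 = 47/8 / (7/8)
 = 47/7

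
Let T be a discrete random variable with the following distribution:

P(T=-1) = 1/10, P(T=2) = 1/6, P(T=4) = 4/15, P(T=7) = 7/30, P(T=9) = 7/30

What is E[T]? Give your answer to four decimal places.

E[T] = Σ t·P(T=t)
 = (-1)·1/10 + 2·1/6 + 4·4/15 + 7·7/30 + 9·7/30
 = (-1/10) + 1/3 + 16/15 + 49/30 + 21/10
 = 151/30

5.0333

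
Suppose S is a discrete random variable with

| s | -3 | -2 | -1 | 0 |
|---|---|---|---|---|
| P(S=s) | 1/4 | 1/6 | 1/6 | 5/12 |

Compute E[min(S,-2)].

E[min(S,-2)] = Σ min(s,-2)·P(S=s)
 = (-3)·1/4 + (-2)·1/6 + (-2)·1/6 + (-2)·5/12
 = (-3/4) + (-1/3) + (-1/3) + (-5/6)
 = -9/4

-2.25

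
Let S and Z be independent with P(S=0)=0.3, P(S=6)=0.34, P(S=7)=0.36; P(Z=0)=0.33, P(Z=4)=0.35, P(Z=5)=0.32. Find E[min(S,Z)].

E[min(S,Z)] = Σ_s Σ_z min(s,z) · P(S=s)P(Z=z)
 = 0·0.099 + 0·0.105 + 0·0.096 + 0·0.1122 + 4·0.119 + 5·0.1088 + 0·0.1188 + 4·0.126 + 5·0.1152
 = 0 + 0 + 0 + 0 + 0.476 + 0.544 + 0 + 0.504 + 0.576
 = 2.1

2.1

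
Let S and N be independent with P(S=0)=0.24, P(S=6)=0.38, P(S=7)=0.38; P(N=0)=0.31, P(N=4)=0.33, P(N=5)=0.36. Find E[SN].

E[SN] = Σ_s Σ_n sn · P(S=s)P(N=n)
 = 0·0.0744 + 0·0.0792 + 0·0.0864 + 0·0.1178 + 24·0.1254 + 30·0.1368 + 0·0.1178 + 28·0.1254 + 35·0.1368
 = 0 + 0 + 0 + 0 + 3.0096 + 4.104 + 0 + 3.5112 + 4.788
 = 15.4128

15.4128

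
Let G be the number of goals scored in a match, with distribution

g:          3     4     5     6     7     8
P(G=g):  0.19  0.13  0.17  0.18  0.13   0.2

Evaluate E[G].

E[G] = Σ g·P(G=g)
 = 3·0.19 + 4·0.13 + 5·0.17 + 6·0.18 + 7·0.13 + 8·0.2
 = 0.57 + 0.52 + 0.85 + 1.08 + 0.91 + 1.6
 = 5.53

5.53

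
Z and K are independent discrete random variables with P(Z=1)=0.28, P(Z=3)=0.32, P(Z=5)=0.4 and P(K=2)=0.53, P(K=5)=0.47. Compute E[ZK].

11.0484

E[ZK] = Σ_z Σ_k zk · P(Z=z)P(K=k)
 = 2·0.1484 + 5·0.1316 + 6·0.1696 + 15·0.1504 + 10·0.212 + 25·0.188
 = 0.2968 + 0.658 + 1.0176 + 2.256 + 2.12 + 4.7
 = 11.0484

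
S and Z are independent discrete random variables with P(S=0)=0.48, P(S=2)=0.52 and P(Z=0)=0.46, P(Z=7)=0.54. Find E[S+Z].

4.82

E[S+Z] = Σ_s Σ_z (s+z) · P(S=s)P(Z=z)
 = 0·0.2208 + 7·0.2592 + 2·0.2392 + 9·0.2808
 = 0 + 1.8144 + 0.4784 + 2.5272
 = 4.82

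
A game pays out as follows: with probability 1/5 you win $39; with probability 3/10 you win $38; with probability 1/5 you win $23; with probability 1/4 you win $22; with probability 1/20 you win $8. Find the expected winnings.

29.7

E[payout] = 39·1/5 + 38·3/10 + 23·1/5 + 22·1/4 + 8·1/20
 = 39/5 + 57/5 + 23/5 + 11/2 + 2/5
 = 297/10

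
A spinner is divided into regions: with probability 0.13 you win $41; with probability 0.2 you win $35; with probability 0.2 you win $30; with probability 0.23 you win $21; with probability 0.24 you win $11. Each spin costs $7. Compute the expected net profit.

18.8

E[payout] = 41·0.13 + 35·0.2 + 30·0.2 + 21·0.23 + 11·0.24
 = 5.33 + 7 + 6 + 4.83 + 2.64
 = 25.8
Net = 25.8 - 7 = 18.8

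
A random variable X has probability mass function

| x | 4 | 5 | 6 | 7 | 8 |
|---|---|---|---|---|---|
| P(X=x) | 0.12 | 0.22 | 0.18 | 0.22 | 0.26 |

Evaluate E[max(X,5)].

6.4

E[max(X,5)] = Σ max(x,5)·P(X=x)
 = 5·0.12 + 5·0.22 + 6·0.18 + 7·0.22 + 8·0.26
 = 0.6 + 1.1 + 1.08 + 1.54 + 2.08
 = 6.4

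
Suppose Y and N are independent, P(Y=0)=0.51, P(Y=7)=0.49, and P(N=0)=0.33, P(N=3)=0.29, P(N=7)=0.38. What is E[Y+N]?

6.96

E[Y+N] = Σ_y Σ_n (y+n) · P(Y=y)P(N=n)
 = 0·0.1683 + 3·0.1479 + 7·0.1938 + 7·0.1617 + 10·0.1421 + 14·0.1862
 = 0 + 0.4437 + 1.3566 + 1.1319 + 1.421 + 2.6068
 = 6.96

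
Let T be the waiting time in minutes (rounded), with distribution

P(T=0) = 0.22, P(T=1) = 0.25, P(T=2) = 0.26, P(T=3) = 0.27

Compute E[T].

E[T] = Σ t·P(T=t)
 = 0·0.22 + 1·0.25 + 2·0.26 + 3·0.27
 = 0 + 0.25 + 0.52 + 0.81
 = 1.58

1.58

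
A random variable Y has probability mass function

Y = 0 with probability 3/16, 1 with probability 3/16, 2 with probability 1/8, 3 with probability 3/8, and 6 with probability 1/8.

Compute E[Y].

E[Y] = Σ y·P(Y=y)
 = 0·3/16 + 1·3/16 + 2·1/8 + 3·3/8 + 6·1/8
 = 0 + 3/16 + 1/4 + 9/8 + 3/4
 = 37/16

2.3125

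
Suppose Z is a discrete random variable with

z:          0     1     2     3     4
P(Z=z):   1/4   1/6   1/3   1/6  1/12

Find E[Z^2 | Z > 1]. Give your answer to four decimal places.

P(Z > 1) = 1/3 + 1/6 + 1/12 = 7/12.
E[Z^2 | Z > 1] = [4·1/3 + 9·1/6 + 16·1/12] / (7/12)
 = 25/6 / (7/12)
 = 50/7

7.1429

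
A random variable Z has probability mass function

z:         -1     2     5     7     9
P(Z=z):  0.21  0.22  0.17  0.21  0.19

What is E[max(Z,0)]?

E[max(Z,0)] = Σ max(z,0)·P(Z=z)
 = 0·0.21 + 2·0.22 + 5·0.17 + 7·0.21 + 9·0.19
 = 0 + 0.44 + 0.85 + 1.47 + 1.71
 = 4.47

4.47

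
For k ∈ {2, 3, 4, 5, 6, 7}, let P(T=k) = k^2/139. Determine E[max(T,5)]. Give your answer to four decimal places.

E[max(T,5)] = Σ max(t,5)·P(T=t)
 = 5·4/139 + 5·9/139 + 5·16/139 + 5·25/139 + 6·36/139 + 7·49/139
 = 20/139 + 45/139 + 80/139 + 125/139 + 216/139 + 343/139
 = 829/139

5.9640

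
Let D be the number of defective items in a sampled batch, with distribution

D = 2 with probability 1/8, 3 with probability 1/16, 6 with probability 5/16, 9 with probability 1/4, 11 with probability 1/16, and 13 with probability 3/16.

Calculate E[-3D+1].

-22.0625

E[-3D+1] = Σ (-3d+1)·P(D=d)
 = (-5)·1/8 + (-8)·1/16 + (-17)·5/16 + (-26)·1/4 + (-32)·1/16 + (-38)·3/16
 = (-5/8) + (-1/2) + (-85/16) + (-13/2) + (-2) + (-57/8)
 = -353/16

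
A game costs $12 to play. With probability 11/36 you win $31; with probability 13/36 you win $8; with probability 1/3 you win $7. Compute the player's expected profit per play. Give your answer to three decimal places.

E[payout] = 31·11/36 + 8·13/36 + 7·1/3
 = 341/36 + 26/9 + 7/3
 = 529/36
Net = 529/36 - 12 = 97/36

2.694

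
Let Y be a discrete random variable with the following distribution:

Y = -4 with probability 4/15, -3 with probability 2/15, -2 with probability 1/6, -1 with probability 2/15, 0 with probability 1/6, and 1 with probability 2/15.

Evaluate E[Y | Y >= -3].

P(Y >= -3) = 2/15 + 1/6 + 2/15 + 1/6 + 2/15 = 11/15.
E[Y | Y >= -3] = [(-3)·2/15 + (-2)·1/6 + (-1)·2/15 + 0·1/6 + 1·2/15] / (11/15)
 = -11/15 / (11/15)
 = -1

-1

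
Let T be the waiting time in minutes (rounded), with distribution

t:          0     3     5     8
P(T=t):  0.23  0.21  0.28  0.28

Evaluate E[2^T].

E[2^T] = Σ 2^t·P(T=t)
 = 1·0.23 + 8·0.21 + 32·0.28 + 256·0.28
 = 0.23 + 1.68 + 8.96 + 71.68
 = 82.55

82.55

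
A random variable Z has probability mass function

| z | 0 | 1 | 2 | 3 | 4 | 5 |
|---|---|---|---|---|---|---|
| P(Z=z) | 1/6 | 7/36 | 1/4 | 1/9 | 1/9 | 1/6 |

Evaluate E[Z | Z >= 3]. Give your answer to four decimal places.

4.1429

P(Z >= 3) = 1/9 + 1/9 + 1/6 = 7/18.
E[Z | Z >= 3] = [3·1/9 + 4·1/9 + 5·1/6] / (7/18)
 = 29/18 / (7/18)
 = 29/7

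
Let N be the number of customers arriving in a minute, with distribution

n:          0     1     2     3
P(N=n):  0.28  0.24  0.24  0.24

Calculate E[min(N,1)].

0.72

E[min(N,1)] = Σ min(n,1)·P(N=n)
 = 0·0.28 + 1·0.24 + 1·0.24 + 1·0.24
 = 0 + 0.24 + 0.24 + 0.24
 = 0.72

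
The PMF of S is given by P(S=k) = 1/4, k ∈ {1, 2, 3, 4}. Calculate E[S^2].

E[S^2] = Σ s^2·P(S=s)
 = 1·1/4 + 4·1/4 + 9·1/4 + 16·1/4
 = 1/4 + 1 + 9/4 + 4
 = 15/2

7.5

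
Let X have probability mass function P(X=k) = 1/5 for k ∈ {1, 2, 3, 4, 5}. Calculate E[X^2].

E[X^2] = Σ x^2·P(X=x)
 = 1·1/5 + 4·1/5 + 9·1/5 + 16·1/5 + 25·1/5
 = 1/5 + 4/5 + 9/5 + 16/5 + 5
 = 11

11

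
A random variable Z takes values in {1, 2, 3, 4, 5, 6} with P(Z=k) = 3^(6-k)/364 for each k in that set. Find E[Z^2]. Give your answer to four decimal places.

E[Z^2] = Σ z^2·P(Z=z)
 = 1·243/364 + 4·81/364 + 9·27/364 + 16·9/364 + 25·3/364 + 36·1/364
 = 243/364 + 81/91 + 243/364 + 36/91 + 75/364 + 9/91
 = 1065/364

2.9258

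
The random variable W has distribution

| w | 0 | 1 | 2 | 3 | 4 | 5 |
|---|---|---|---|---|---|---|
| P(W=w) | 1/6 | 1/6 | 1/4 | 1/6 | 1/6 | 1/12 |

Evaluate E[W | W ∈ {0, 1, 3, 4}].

P(W ∈ {0, 1, 3, 4}) = 1/6 + 1/6 + 1/6 + 1/6 = 2/3.
E[W | W ∈ {0, 1, 3, 4}] = [0·1/6 + 1·1/6 + 3·1/6 + 4·1/6] / (2/3)
 = 4/3 / (2/3)
 = 2

2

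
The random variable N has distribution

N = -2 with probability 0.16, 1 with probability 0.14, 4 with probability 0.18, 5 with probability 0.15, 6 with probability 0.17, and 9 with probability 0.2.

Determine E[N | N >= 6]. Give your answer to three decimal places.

P(N >= 6) = 0.17 + 0.2 = 0.37.
E[N | N >= 6] = [6·0.17 + 9·0.2] / 0.37
 = 2.82 / 0.37
 = 282/37

7.622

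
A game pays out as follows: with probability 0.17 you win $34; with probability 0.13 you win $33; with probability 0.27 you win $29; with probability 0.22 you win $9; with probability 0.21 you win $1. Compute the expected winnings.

E[payout] = 34·0.17 + 33·0.13 + 29·0.27 + 9·0.22 + 1·0.21
 = 5.78 + 4.29 + 7.83 + 1.98 + 0.21
 = 20.09

20.09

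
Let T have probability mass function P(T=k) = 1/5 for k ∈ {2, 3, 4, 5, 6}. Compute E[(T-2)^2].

6

E[(T-2)^2] = Σ (t-2)^2·P(T=t)
 = 0·1/5 + 1·1/5 + 4·1/5 + 9·1/5 + 16·1/5
 = 0 + 1/5 + 4/5 + 9/5 + 16/5
 = 6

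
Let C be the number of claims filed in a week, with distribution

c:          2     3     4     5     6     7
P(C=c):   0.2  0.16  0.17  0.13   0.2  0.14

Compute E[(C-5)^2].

3.37

E[(C-5)^2] = Σ (c-5)^2·P(C=c)
 = 9·0.2 + 4·0.16 + 1·0.17 + 0·0.13 + 1·0.2 + 4·0.14
 = 1.8 + 0.64 + 0.17 + 0 + 0.2 + 0.56
 = 3.37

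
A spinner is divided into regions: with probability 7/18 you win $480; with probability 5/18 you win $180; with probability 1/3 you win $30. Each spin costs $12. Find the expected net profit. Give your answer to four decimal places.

234.6667

E[payout] = 480·7/18 + 180·5/18 + 30·1/3
 = 560/3 + 50 + 10
 = 740/3
Net = 740/3 - 12 = 704/3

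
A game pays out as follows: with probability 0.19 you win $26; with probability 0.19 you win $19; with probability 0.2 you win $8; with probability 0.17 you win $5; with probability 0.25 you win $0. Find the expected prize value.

E[payout] = 26·0.19 + 19·0.19 + 8·0.2 + 5·0.17 + 0·0.25
 = 4.94 + 3.61 + 1.6 + 0.85 + 0
 = 11

11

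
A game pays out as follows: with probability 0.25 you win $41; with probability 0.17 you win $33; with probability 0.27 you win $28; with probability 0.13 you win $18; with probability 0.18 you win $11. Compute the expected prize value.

E[payout] = 41·0.25 + 33·0.17 + 28·0.27 + 18·0.13 + 11·0.18
 = 10.25 + 5.61 + 7.56 + 2.34 + 1.98
 = 27.74

27.74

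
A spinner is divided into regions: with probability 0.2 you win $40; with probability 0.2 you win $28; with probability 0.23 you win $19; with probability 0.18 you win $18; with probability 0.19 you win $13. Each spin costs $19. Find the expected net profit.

E[payout] = 40·0.2 + 28·0.2 + 19·0.23 + 18·0.18 + 13·0.19
 = 8 + 5.6 + 4.37 + 3.24 + 2.47
 = 23.68
Net = 23.68 - 19 = 4.68

4.68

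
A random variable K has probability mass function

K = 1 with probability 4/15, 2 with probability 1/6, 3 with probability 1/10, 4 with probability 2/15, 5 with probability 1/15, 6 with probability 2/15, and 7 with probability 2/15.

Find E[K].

3.5

E[K] = Σ k·P(K=k)
 = 1·4/15 + 2·1/6 + 3·1/10 + 4·2/15 + 5·1/15 + 6·2/15 + 7·2/15
 = 4/15 + 1/3 + 3/10 + 8/15 + 1/3 + 4/5 + 14/15
 = 7/2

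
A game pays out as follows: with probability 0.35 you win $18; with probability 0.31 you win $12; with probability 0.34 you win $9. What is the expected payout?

13.08

E[payout] = 18·0.35 + 12·0.31 + 9·0.34
 = 6.3 + 3.72 + 3.06
 = 13.08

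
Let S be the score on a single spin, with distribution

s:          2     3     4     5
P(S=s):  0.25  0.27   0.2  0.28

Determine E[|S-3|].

E[|S-3|] = Σ |s-3|·P(S=s)
 = 1·0.25 + 0·0.27 + 1·0.2 + 2·0.28
 = 0.25 + 0 + 0.2 + 0.56
 = 1.01

1.01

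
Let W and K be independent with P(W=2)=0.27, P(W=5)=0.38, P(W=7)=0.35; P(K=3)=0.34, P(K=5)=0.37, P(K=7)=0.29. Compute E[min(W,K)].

3.8966

E[min(W,K)] = Σ_w Σ_k min(w,k) · P(W=w)P(K=k)
 = 2·0.0918 + 2·0.0999 + 2·0.0783 + 3·0.1292 + 5·0.1406 + 5·0.1102 + 3·0.119 + 5·0.1295 + 7·0.1015
 = 0.1836 + 0.1998 + 0.1566 + 0.3876 + 0.703 + 0.551 + 0.357 + 0.6475 + 0.7105
 = 3.8966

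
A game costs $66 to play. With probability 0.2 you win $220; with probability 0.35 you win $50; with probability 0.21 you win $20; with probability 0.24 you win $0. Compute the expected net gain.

E[payout] = 220·0.2 + 50·0.35 + 20·0.21 + 0·0.24
 = 44 + 17.5 + 4.2 + 0
 = 65.7
Net = 65.7 - 66 = -0.3

-0.3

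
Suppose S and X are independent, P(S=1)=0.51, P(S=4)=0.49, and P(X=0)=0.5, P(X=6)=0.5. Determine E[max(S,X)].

4.235

E[max(S,X)] = Σ_s Σ_x max(s,x) · P(S=s)P(X=x)
 = 1·0.255 + 6·0.255 + 4·0.245 + 6·0.245
 = 0.255 + 1.53 + 0.98 + 1.47
 = 4.235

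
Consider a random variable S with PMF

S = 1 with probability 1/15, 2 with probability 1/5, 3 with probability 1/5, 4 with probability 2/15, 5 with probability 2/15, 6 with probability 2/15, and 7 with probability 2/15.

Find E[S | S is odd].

4.25

P(S is odd) = 1/15 + 1/5 + 2/15 + 2/15 = 8/15.
E[S | S is odd] = [1·1/15 + 3·1/5 + 5·2/15 + 7·2/15] / (8/15)
 = 34/15 / (8/15)
 = 17/4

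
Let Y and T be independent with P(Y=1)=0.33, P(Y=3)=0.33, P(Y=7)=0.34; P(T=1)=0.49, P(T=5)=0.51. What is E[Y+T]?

E[Y+T] = Σ_y Σ_t (y+t) · P(Y=y)P(T=t)
 = 2·0.1617 + 6·0.1683 + 4·0.1617 + 8·0.1683 + 8·0.1666 + 12·0.1734
 = 0.3234 + 1.0098 + 0.6468 + 1.3464 + 1.3328 + 2.0808
 = 6.74

6.74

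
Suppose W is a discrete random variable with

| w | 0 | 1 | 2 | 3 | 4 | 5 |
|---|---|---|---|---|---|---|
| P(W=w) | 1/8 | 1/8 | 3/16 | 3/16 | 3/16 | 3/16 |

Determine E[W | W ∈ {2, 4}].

P(W ∈ {2, 4}) = 3/16 + 3/16 = 3/8.
E[W | W ∈ {2, 4}] = [2·3/16 + 4·3/16] / (3/8)
 = 9/8 / (3/8)
 = 3

3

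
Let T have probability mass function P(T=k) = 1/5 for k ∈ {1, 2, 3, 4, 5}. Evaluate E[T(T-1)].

8

E[T(T-1)] = Σ t(t-1)·P(T=t)
 = 0·1/5 + 2·1/5 + 6·1/5 + 12·1/5 + 20·1/5
 = 0 + 2/5 + 6/5 + 12/5 + 4
 = 8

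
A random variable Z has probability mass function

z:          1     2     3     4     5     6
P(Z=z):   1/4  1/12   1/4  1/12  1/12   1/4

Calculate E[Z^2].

E[Z^2] = Σ z^2·P(Z=z)
 = 1·1/4 + 4·1/12 + 9·1/4 + 16·1/12 + 25·1/12 + 36·1/4
 = 1/4 + 1/3 + 9/4 + 4/3 + 25/12 + 9
 = 61/4

15.25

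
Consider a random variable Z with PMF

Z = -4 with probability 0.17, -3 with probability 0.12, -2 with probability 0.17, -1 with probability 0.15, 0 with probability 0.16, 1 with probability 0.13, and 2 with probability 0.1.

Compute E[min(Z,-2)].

E[min(Z,-2)] = Σ min(z,-2)·P(Z=z)
 = (-4)·0.17 + (-3)·0.12 + (-2)·0.17 + (-2)·0.15 + (-2)·0.16 + (-2)·0.13 + (-2)·0.1
 = (-0.68) + (-0.36) + (-0.34) + (-0.3) + (-0.32) + (-0.26) + (-0.2)
 = -2.46

-2.46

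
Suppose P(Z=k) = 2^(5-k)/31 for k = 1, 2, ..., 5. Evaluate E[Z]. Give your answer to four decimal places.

E[Z] = Σ z·P(Z=z)
 = 1·16/31 + 2·8/31 + 3·4/31 + 4·2/31 + 5·1/31
 = 16/31 + 16/31 + 12/31 + 8/31 + 5/31
 = 57/31

1.8387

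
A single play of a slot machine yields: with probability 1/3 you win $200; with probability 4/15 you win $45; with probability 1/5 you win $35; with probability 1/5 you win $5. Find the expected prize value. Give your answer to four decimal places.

86.6667

E[payout] = 200·1/3 + 45·4/15 + 35·1/5 + 5·1/5
 = 200/3 + 12 + 7 + 1
 = 260/3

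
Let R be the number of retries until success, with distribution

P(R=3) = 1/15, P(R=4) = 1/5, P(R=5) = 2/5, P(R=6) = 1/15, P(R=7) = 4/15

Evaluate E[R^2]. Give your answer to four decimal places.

E[R^2] = Σ r^2·P(R=r)
 = 9·1/15 + 16·1/5 + 25·2/5 + 36·1/15 + 49·4/15
 = 3/5 + 16/5 + 10 + 12/5 + 196/15
 = 439/15

29.2667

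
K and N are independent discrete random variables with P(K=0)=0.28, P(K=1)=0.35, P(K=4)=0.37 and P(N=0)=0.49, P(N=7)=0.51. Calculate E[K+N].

5.4

E[K+N] = Σ_k Σ_n (k+n) · P(K=k)P(N=n)
 = 0·0.1372 + 7·0.1428 + 1·0.1715 + 8·0.1785 + 4·0.1813 + 11·0.1887
 = 0 + 0.9996 + 0.1715 + 1.428 + 0.7252 + 2.0757
 = 5.4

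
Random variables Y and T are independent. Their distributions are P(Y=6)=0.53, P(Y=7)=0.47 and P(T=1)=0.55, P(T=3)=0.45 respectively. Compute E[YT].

E[YT] = Σ_y Σ_t yt · P(Y=y)P(T=t)
 = 6·0.2915 + 18·0.2385 + 7·0.2585 + 21·0.2115
 = 1.749 + 4.293 + 1.8095 + 4.4415
 = 12.293

12.293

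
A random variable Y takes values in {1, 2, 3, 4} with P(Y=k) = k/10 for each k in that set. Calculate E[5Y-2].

13

E[5Y-2] = Σ (5y-2)·P(Y=y)
 = 3·1/10 + 8·1/5 + 13·3/10 + 18·2/5
 = 3/10 + 8/5 + 39/10 + 36/5
 = 13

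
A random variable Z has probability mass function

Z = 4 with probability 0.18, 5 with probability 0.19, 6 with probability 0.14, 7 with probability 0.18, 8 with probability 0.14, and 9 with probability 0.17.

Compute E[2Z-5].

E[2Z-5] = Σ (2z-5)·P(Z=z)
 = 3·0.18 + 5·0.19 + 7·0.14 + 9·0.18 + 11·0.14 + 13·0.17
 = 0.54 + 0.95 + 0.98 + 1.62 + 1.54 + 2.21
 = 7.84

7.84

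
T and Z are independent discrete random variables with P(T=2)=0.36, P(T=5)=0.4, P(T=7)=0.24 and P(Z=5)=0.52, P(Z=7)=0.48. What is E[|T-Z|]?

E[|T-Z|] = Σ_t Σ_z |t-z| · P(T=t)P(Z=z)
 = 3·0.1872 + 5·0.1728 + 0·0.208 + 2·0.192 + 2·0.1248 + 0·0.1152
 = 0.5616 + 0.864 + 0 + 0.384 + 0.2496 + 0
 = 2.0592

2.0592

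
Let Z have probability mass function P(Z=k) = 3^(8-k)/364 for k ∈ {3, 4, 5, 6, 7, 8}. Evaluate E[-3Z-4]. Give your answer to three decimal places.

E[-3Z-4] = Σ (-3z-4)·P(Z=z)
 = (-13)·243/364 + (-16)·81/364 + (-19)·27/364 + (-22)·9/364 + (-25)·3/364 + (-28)·1/364
 = (-243/28) + (-324/91) + (-513/364) + (-99/182) + (-75/364) + (-1/13)
 = -5269/364

-14.475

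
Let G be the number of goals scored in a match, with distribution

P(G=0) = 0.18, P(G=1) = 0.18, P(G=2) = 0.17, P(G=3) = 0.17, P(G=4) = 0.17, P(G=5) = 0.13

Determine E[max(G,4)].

E[max(G,4)] = Σ max(g,4)·P(G=g)
 = 4·0.18 + 4·0.18 + 4·0.17 + 4·0.17 + 4·0.17 + 5·0.13
 = 0.72 + 0.72 + 0.68 + 0.68 + 0.68 + 0.65
 = 4.13

4.13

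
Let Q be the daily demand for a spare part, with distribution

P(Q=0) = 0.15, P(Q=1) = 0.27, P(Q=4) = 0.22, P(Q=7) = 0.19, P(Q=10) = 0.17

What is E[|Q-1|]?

3.48

E[|Q-1|] = Σ |q-1|·P(Q=q)
 = 1·0.15 + 0·0.27 + 3·0.22 + 6·0.19 + 9·0.17
 = 0.15 + 0 + 0.66 + 1.14 + 1.53
 = 3.48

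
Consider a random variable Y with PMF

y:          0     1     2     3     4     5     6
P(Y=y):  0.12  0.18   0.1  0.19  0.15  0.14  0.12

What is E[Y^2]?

E[Y^2] = Σ y^2·P(Y=y)
 = 0·0.12 + 1·0.18 + 4·0.1 + 9·0.19 + 16·0.15 + 25·0.14 + 36·0.12
 = 0 + 0.18 + 0.4 + 1.71 + 2.4 + 3.5 + 4.32
 = 12.51

12.51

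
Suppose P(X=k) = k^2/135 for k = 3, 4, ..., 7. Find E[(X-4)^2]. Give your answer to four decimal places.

E[(X-4)^2] = Σ (x-4)^2·P(X=x)
 = 1·1/15 + 0·16/135 + 1·5/27 + 4·4/15 + 9·49/135
 = 1/15 + 0 + 5/27 + 16/15 + 49/15
 = 619/135

4.5852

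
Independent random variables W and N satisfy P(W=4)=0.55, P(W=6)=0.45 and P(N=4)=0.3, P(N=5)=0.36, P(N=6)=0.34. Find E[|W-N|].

E[|W-N|] = Σ_w Σ_n |w-n| · P(W=w)P(N=n)
 = 0·0.165 + 1·0.198 + 2·0.187 + 2·0.135 + 1·0.162 + 0·0.153
 = 0 + 0.198 + 0.374 + 0.27 + 0.162 + 0
 = 1.004

1.004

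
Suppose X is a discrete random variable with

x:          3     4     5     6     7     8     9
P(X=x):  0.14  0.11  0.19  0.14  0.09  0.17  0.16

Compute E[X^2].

E[X^2] = Σ x^2·P(X=x)
 = 9·0.14 + 16·0.11 + 25·0.19 + 36·0.14 + 49·0.09 + 64·0.17 + 81·0.16
 = 1.26 + 1.76 + 4.75 + 5.04 + 4.41 + 10.88 + 12.96
 = 41.06

41.06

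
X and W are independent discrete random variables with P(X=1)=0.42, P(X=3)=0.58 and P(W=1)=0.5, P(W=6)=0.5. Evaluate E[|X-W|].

2.5

E[|X-W|] = Σ_x Σ_w |x-w| · P(X=x)P(W=w)
 = 0·0.21 + 5·0.21 + 2·0.29 + 3·0.29
 = 0 + 1.05 + 0.58 + 0.87
 = 2.5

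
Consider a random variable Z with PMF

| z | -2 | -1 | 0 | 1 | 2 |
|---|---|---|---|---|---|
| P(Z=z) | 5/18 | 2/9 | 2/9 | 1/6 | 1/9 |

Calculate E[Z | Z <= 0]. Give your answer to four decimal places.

-1.0769

P(Z <= 0) = 5/18 + 2/9 + 2/9 = 13/18.
E[Z | Z <= 0] = [(-2)·5/18 + (-1)·2/9 + 0·2/9] / (13/18)
 = -7/9 / (13/18)
 = -14/13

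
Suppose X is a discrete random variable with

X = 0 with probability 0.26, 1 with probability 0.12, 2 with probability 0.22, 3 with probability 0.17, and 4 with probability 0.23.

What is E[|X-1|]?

1.51

E[|X-1|] = Σ |x-1|·P(X=x)
 = 1·0.26 + 0·0.12 + 1·0.22 + 2·0.17 + 3·0.23
 = 0.26 + 0 + 0.22 + 0.34 + 0.69
 = 1.51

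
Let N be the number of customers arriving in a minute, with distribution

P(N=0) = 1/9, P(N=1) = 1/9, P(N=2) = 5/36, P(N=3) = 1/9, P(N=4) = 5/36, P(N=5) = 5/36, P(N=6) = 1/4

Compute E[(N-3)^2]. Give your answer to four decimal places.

E[(N-3)^2] = Σ (n-3)^2·P(N=n)
 = 9·1/9 + 4·1/9 + 1·5/36 + 0·1/9 + 1·5/36 + 4·5/36 + 9·1/4
 = 1 + 4/9 + 5/36 + 0 + 5/36 + 5/9 + 9/4
 = 163/36

4.5278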